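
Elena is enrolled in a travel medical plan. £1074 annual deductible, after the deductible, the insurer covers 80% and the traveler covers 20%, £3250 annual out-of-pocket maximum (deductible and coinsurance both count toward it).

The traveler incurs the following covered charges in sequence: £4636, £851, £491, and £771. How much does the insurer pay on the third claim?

#1 (£4636): deductible takes £1074, £3562 remains; 20% of £3562 = £712.40. Traveler owes £1786.40 (running OOP £1786.40). Insurer: £4636 − £1786.40 = £2849.60.
#2 (£851): 20% coinsurance on £851 = £170.20. Cost to traveler: £170.20. OOP to date £1956.60. Insurer: £851 − £170.20 = £680.80.
#3 (£491): deductible already satisfied, so traveler's share is 20% × £491 = £98.20. Traveler pays £98.20; OOP now £2054.80. Plan pays £491 − £98.20 = £392.80.

£392.80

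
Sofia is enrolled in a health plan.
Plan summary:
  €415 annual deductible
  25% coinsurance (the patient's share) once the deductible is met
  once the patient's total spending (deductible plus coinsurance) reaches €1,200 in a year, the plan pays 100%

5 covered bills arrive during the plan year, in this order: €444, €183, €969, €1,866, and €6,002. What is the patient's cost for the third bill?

Bill 1, €444: deductible takes €415, €29 remains; 25% of €29 = €7.25. Patient pays €422.25; OOP now €422.25.
Bill 2, €183: deductible already satisfied, so patient's share is 25% × €183 = €45.75. Patient pays €45.75; OOP now €468.
Bill 3, €969: deductible already satisfied, so patient's share is 25% × €969 = €242.25. Cost to patient: €242.25. OOP to date €710.25.

€242.25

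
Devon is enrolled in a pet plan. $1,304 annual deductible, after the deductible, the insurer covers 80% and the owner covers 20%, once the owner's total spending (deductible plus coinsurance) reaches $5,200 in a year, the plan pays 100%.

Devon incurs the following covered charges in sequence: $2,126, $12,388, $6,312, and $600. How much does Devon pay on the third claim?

$1,254

#1 ($2,126): deductible takes $1,304, $822 remains; coinsurance $822 × 20% = $164.40. Owner pays $1,468.40; OOP now $1,468.40.
#2 ($12,388): deductible met; 20% of $12,388 = $2,477.60. Owner owes $2,477.60 (running OOP $3,946).
#3 ($6,312): deductible met; 20% of $6,312 = $1,262.40. That would push OOP to $5,208.40, over the $5,200 cap, so owner pays $5,200 − $3,946 = $1,254.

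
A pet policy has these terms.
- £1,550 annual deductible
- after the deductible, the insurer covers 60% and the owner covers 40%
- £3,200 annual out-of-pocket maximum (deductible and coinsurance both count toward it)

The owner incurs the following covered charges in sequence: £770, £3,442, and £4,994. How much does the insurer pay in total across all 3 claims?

£6,006

Claim 1 (£770): entire amount goes to the deductible. Cost to owner: £770. OOP to date £770. Insurer: £770 − £770 = £0.
Claim 2 (£3,442): deductible takes £780, £2,662 remains; 40% of £2,662 = £1,064.80. Owner pays £1,844.80; OOP now £2,614.80. Insurer: £3,442 − £1,844.80 = £1,597.20.
Claim 3 (£4,994): 40% coinsurance on £4,994 = £1,997.60. That would push OOP to £4,612.40, over the £3,200 cap, so owner pays £3,200 − £2,614.80 = £585.20. Insurer: £4,994 − £585.20 = £4,408.80.
Insurer total = bills − owner's total = £9,206 − £3,200 = £6,006.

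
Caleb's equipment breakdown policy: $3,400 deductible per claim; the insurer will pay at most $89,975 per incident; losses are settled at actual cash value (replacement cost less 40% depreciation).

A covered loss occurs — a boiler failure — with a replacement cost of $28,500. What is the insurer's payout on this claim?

Depreciate 40%: the covered value is $28,500 × 0.6 = $17,100.
After the deductible, $17,100 − $3,400 = $13,700 remains.
That's under the $89,975 cap, so the insurer reimburses the full $13,700.

$13,700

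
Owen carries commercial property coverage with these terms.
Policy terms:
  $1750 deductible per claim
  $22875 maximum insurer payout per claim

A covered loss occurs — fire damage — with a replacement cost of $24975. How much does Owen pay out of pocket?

$2100

After the deductible, $24975 − $1750 = $23225 remains.
$23225 exceeds the $22875 limit, so the insurer pays the limit: $22875.
Business's share is the uncovered remainder: $24975 − $22875 = $2100.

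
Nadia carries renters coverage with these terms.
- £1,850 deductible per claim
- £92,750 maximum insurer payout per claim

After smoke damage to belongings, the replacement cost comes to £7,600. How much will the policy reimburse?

After the deductible, £7,600 − £1,850 = £5,750 remains.
£5,750 is within the £92,750 limit, so the insurer pays £5,750.

£5,750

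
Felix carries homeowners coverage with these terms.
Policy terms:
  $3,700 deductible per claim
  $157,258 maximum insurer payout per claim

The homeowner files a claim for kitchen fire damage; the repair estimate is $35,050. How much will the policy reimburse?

After the deductible, $35,050 − $3,700 = $31,350 remains.
$31,350 ≤ $157,258, so the limit doesn't bind; insurer pays $31,350.

$31,350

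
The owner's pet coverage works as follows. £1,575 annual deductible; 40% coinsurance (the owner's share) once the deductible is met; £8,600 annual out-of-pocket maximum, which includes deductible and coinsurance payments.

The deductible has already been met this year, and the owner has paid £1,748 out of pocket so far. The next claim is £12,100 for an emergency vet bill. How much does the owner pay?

With the deductible met, the entire £12,100 is subject to coinsurance.
Coinsurance: £12,100 × 40% = £4,840.
Year-to-date out-of-pocket becomes £1,748 + £4,840 = £6,588, still under the £8,600 maximum, so no cap applies.

£4,840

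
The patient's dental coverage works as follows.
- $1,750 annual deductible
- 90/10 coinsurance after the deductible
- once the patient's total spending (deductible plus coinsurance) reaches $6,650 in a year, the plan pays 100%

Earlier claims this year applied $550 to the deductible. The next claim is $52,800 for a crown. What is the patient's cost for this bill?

$550 of the $1,750 deductible is already met, leaving $1,200.
That leaves $52,800 − $1,200 = $51,600 for coinsurance.
Patient's 10% share of $51,600 is $5,160.
That puts the patient's cost at $1,200 + $5,160 = $6,360 before any cap.
Year-to-date out-of-pocket would reach $550 + $6,360 = $6,910, above the $6,650 maximum, so the patient pays only $6,650 − $550 = $6,100.

$6,100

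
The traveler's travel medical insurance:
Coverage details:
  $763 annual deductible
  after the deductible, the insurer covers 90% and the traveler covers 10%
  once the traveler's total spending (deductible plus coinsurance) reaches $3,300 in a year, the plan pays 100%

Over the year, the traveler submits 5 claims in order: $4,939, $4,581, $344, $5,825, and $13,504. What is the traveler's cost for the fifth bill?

Bill 1, $4,939: $763 finishes the deductible; $4,176 goes to coinsurance; coinsurance $4,176 × 10% = $417.60. Cost to traveler: $1,180.60. OOP to date $1,180.60.
Bill 2, $4,581: deductible already satisfied, so traveler's share is 10% × $4,581 = $458.10. Cost to traveler: $458.10. OOP to date $1,638.70.
Bill 3, $344: deductible met; 10% of $344 = $34.40. Cost to traveler: $34.40. OOP to date $1,673.10.
Bill 4, $5,825: deductible met; 10% of $5,825 = $582.50. Cost to traveler: $582.50. OOP to date $2,255.60.
Bill 5, $13,504: 10% coinsurance on $13,504 = $1,350.40. That would push OOP to $3,606, over the $3,300 cap, so traveler pays $3,300 − $2,255.60 = $1,044.40.

$1,044.40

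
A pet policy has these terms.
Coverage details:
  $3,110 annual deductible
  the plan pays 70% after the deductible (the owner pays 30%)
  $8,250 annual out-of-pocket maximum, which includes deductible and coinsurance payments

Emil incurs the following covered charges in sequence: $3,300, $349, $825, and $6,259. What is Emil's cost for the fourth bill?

#1 ($3,300): $3,110 to deductible, leaving $190; 30% of $190 = $57. Owner pays $3,167; OOP now $3,167.
#2 ($349): deductible met; 30% of $349 = $104.70. Owner owes $104.70 (running OOP $3,271.70).
#3 ($825): 30% coinsurance on $825 = $247.50. Owner owes $247.50 (running OOP $3,519.20).
#4 ($6,259): deductible already satisfied, so owner's share is 30% × $6,259 = $1,877.70. Cost to owner: $1,877.70. OOP to date $5,396.90.

$1,877.70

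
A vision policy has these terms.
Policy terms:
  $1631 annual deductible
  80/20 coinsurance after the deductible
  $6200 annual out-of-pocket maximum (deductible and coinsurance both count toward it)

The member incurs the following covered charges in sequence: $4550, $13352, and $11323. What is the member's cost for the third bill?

$1314.80

Claim 1 ($4550): deductible takes $1631, $2919 remains; 20% of $2919 = $583.80. Cost to member: $2214.80. OOP to date $2214.80.
Claim 2 ($13352): deductible already satisfied, so member's share is 20% × $13352 = $2670.40. Cost to member: $2670.40. OOP to date $4885.20.
Claim 3 ($11323): deductible met; 20% of $11323 = $2264.60. That would push OOP to $7149.80, over the $6200 cap, so member pays $6200 − $4885.20 = $1314.80.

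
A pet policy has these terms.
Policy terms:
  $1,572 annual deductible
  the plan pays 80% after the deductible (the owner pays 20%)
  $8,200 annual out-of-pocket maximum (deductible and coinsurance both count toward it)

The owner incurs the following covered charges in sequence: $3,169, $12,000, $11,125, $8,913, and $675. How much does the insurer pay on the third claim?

Claim 1 ($3,169): deductible takes $1,572, $1,597 remains; 20% of $1,597 = $319.40. Owner pays $1,891.40; OOP now $1,891.40. Plan pays $3,169 − $1,891.40 = $1,277.60.
Claim 2 ($12,000): deductible already satisfied, so owner's share is 20% × $12,000 = $2,400. Owner pays $2,400; OOP now $4,291.40. Insurer: $12,000 − $2,400 = $9,600.
Claim 3 ($11,125): deductible already satisfied, so owner's share is 20% × $11,125 = $2,225. Owner owes $2,225 (running OOP $6,516.40). Insurer: $11,125 − $2,225 = $8,900.

$8,900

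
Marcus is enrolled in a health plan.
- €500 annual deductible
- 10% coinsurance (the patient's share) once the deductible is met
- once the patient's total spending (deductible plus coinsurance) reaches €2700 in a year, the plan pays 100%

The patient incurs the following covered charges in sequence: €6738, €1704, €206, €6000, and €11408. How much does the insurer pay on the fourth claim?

Claim 1 — €6738: deductible takes €500, €6238 remains; patient's 10% is €623.80. Patient owes €1123.80 (running OOP €1123.80). Insurer: €6738 − €1123.80 = €5614.20.
Claim 2 — €1704: deductible met; 10% of €1704 = €170.40. Patient pays €170.40; OOP now €1294.20. Plan pays €1704 − €170.40 = €1533.60.
Claim 3 — €206: deductible already satisfied, so patient's share is 10% × €206 = €20.60. Patient owes €20.60 (running OOP €1314.80). Plan pays €206 − €20.60 = €185.40.
Claim 4 — €6000: 10% coinsurance on €6000 = €600. Cost to patient: €600. OOP to date €1914.80. Plan pays €6000 − €600 = €5400.

€5400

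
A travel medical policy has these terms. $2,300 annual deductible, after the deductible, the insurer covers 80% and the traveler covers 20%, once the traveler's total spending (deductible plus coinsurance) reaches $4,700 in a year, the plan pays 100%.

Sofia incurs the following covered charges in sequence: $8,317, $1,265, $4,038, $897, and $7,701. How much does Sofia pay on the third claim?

$807.60

Claim 1 ($8,317): deductible takes $2,300, $6,017 remains; coinsurance $6,017 × 20% = $1,203.40. Cost to traveler: $3,503.40. OOP to date $3,503.40.
Claim 2 ($1,265): deductible already satisfied, so traveler's share is 20% × $1,265 = $253. Traveler pays $253; OOP now $3,756.40.
Claim 3 ($4,038): deductible already satisfied, so traveler's share is 20% × $4,038 = $807.60. Traveler owes $807.60 (running OOP $4,564).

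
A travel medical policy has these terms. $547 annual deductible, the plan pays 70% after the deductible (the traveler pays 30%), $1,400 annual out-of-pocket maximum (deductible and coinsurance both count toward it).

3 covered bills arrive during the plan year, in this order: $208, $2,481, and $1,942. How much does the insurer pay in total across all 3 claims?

Bill 1, $208: fully absorbed by the deductible. Traveler owes $208 (running OOP $208). Insurer: $208 − $208 = $0.
Bill 2, $2,481: $339 to deductible, leaving $2,142; traveler's 30% is $642.60. Cost to traveler: $981.60. OOP to date $1,189.60. Plan pays $2,481 − $981.60 = $1,499.40.
Bill 3, $1,942: 30% coinsurance on $1,942 = $582.60. Adding that to $1,189.60 gives $1,772.20, past the $1,400 cap; traveler pays only $1,400 − $1,189.60 = $210.40. Insurer: $1,942 − $210.40 = $1,731.60.
Insurer total: $0 + $1,499.40 + $1,731.60 = $3,231.

$3,231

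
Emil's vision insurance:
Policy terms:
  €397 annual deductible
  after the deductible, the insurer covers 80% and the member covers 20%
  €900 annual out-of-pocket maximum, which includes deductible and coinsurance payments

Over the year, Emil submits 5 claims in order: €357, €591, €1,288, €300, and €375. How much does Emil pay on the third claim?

Bill 1, €357: entire amount goes to the deductible. Cost to member: €357. OOP to date €357.
Bill 2, €591: €40 to deductible, leaving €551; coinsurance €551 × 20% = €110.20. Member owes €150.20 (running OOP €507.20).
Bill 3, €1,288: deductible already satisfied, so member's share is 20% × €1,288 = €257.60. Member owes €257.60 (running OOP €764.80).

€257.60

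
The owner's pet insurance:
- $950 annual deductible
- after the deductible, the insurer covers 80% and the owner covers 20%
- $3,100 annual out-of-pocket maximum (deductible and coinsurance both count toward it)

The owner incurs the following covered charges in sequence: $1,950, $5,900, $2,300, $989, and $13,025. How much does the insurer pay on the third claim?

Claim 1 ($1,950): $950 finishes the deductible; $1,000 goes to coinsurance; owner's 20% is $200. Owner pays $1,150; OOP now $1,150. Insurer: $1,950 − $1,150 = $800.
Claim 2 ($5,900): deductible already satisfied, so owner's share is 20% × $5,900 = $1,180. Owner owes $1,180 (running OOP $2,330). Plan pays $5,900 − $1,180 = $4,720.
Claim 3 ($2,300): 20% coinsurance on $2,300 = $460. Cost to owner: $460. OOP to date $2,790. Insurer: $2,300 − $460 = $1,840.

$1,840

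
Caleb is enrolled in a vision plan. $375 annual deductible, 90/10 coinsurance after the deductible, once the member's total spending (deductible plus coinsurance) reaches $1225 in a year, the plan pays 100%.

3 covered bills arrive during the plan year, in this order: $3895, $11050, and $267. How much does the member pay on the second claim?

$498

#1 ($3895): deductible takes $375, $3520 remains; 10% of $3520 = $352. Cost to member: $727. OOP to date $727.
#2 ($11050): 10% coinsurance on $11050 = $1105. Adding that to $727 gives $1832, past the $1225 cap; member pays only $1225 − $727 = $498.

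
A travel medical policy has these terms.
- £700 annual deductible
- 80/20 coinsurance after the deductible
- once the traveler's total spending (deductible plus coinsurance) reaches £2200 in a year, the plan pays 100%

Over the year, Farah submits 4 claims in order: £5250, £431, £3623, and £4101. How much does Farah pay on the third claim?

Claim 1 (£5250): £700 finishes the deductible; £4550 goes to coinsurance; 20% of £4550 = £910. Cost to traveler: £1610. OOP to date £1610.
Claim 2 (£431): deductible met; 20% of £431 = £86.20. Traveler pays £86.20; OOP now £1696.20.
Claim 3 (£3623): deductible met; 20% of £3623 = £724.60. That would push OOP to £2420.80, over the £2200 cap, so traveler pays £2200 − £1696.20 = £503.80.

£503.80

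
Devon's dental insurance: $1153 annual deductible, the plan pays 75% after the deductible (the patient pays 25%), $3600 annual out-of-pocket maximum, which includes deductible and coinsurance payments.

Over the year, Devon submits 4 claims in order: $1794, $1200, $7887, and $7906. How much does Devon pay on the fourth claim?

$15

Claim 1 ($1794): $1153 finishes the deductible; $641 goes to coinsurance; patient's 25% is $160.25. Cost to patient: $1313.25. OOP to date $1313.25.
Claim 2 ($1200): deductible already satisfied, so patient's share is 25% × $1200 = $300. Cost to patient: $300. OOP to date $1613.25.
Claim 3 ($7887): 25% coinsurance on $7887 = $1971.75. Patient pays $1971.75; OOP now $3585.
Claim 4 ($7906): deductible already satisfied, so patient's share is 25% × $7906 = $1976.50. Adding that to $3585 gives $5561.50, past the $3600 cap; patient pays only $3600 − $3585 = $15.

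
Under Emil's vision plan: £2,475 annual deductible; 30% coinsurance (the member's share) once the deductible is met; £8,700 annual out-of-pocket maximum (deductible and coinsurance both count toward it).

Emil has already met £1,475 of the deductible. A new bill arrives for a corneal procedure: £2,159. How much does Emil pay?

Deductible still to meet: £2,475 − £1,475 = £1,000.
That leaves £2,159 − £1,000 = £1,159 for coinsurance.
30% of £1,159 = £347.70 falls to the member.
That puts the member's cost at £1,000 + £347.70 = £1,347.70 before any cap.
Year-to-date out-of-pocket becomes £1,475 + £1,347.70 = £2,822.70, still under the £8,700 maximum, so no cap applies.

£1,347.70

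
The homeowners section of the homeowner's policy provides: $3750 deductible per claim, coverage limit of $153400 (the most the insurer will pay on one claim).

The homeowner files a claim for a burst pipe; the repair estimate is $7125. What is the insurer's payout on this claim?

$3375

After the deductible, $7125 − $3750 = $3375 remains.
$3375 ≤ $153400, so the limit doesn't bind; insurer pays $3375.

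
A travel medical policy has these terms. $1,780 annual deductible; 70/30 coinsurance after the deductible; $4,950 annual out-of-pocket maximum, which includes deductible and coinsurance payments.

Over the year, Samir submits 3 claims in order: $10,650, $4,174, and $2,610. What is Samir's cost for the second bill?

$509

#1 ($10,650): $1,780 to deductible, leaving $8,870; coinsurance $8,870 × 30% = $2,661. Cost to traveler: $4,441. OOP to date $4,441.
#2 ($4,174): deductible already satisfied, so traveler's share is 30% × $4,174 = $1,252.20. That would push OOP to $5,693.20, over the $4,950 cap, so traveler pays $4,950 − $4,441 = $509.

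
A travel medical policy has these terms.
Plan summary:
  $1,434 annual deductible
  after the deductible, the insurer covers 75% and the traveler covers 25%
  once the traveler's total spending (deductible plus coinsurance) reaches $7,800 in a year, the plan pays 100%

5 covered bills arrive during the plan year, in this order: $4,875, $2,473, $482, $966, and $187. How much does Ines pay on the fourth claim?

Claim 1 ($4,875): $1,434 to deductible, leaving $3,441; coinsurance $3,441 × 25% = $860.25. Traveler owes $2,294.25 (running OOP $2,294.25).
Claim 2 ($2,473): deductible met; 25% of $2,473 = $618.25. Traveler owes $618.25 (running OOP $2,912.50).
Claim 3 ($482): deductible already satisfied, so traveler's share is 25% × $482 = $120.50. Traveler owes $120.50 (running OOP $3,033).
Claim 4 ($966): 25% coinsurance on $966 = $241.50. Traveler pays $241.50; OOP now $3,274.50.

$241.50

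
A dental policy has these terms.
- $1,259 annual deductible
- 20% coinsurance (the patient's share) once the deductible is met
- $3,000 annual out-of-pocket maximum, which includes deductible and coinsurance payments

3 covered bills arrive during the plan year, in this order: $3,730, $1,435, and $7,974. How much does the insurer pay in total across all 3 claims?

Claim 1 — $3,730: $1,259 finishes the deductible; $2,471 goes to coinsurance; 20% of $2,471 = $494.20. Cost to patient: $1,753.20. OOP to date $1,753.20. Plan pays $3,730 − $1,753.20 = $1,976.80.
Claim 2 — $1,435: deductible met; 20% of $1,435 = $287. Patient pays $287; OOP now $2,040.20. Insurer: $1,435 − $287 = $1,148.
Claim 3 — $7,974: 20% coinsurance on $7,974 = $1,594.80. OOP would hit $3,635 > $3,000, so the cap limits the patient to $3,000 − $2,040.20 = $959.80. Plan pays $7,974 − $959.80 = $7,014.20.
Insurer total: $1,976.80 + $1,148 + $7,014.20 = $10,139.

$10,139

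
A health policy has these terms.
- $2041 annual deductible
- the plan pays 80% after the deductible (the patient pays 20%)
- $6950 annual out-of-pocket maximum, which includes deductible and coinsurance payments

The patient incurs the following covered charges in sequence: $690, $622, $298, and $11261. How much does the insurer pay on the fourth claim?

$8664

Bill 1, $690: entire amount goes to the deductible. Patient owes $690 (running OOP $690). Plan pays $690 − $690 = $0.
Bill 2, $622: entire amount goes to the deductible. Patient pays $622; OOP now $1312. Plan pays $622 − $622 = $0.
Bill 3, $298: entire amount goes to the deductible. Patient owes $298 (running OOP $1610). Plan pays $298 − $298 = $0.
Bill 4, $11261: $431 finishes the deductible; $10830 goes to coinsurance; patient's 20% is $2166. Patient owes $2597 (running OOP $4207). Insurer: $11261 − $2597 = $8664.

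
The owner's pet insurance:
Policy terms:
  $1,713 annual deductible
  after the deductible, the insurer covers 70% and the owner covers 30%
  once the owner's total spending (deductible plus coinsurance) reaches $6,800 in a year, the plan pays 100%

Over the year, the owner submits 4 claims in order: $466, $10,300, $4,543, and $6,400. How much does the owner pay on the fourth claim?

$1,008.20

Claim 1 — $466: fully absorbed by the deductible. Owner pays $466; OOP now $466.
Claim 2 — $10,300: $1,247 to deductible, leaving $9,053; coinsurance $9,053 × 30% = $2,715.90. Owner owes $3,962.90 (running OOP $4,428.90).
Claim 3 — $4,543: deductible met; 30% of $4,543 = $1,362.90. Cost to owner: $1,362.90. OOP to date $5,791.80.
Claim 4 — $6,400: deductible met; 30% of $6,400 = $1,920. That would push OOP to $7,711.80, over the $6,800 cap, so owner pays $6,800 − $5,791.80 = $1,008.20.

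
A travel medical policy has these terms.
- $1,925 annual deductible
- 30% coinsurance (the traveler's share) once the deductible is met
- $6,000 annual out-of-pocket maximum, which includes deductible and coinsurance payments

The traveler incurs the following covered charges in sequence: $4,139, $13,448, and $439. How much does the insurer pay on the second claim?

$10,037.20

Claim 1 — $4,139: $1,925 finishes the deductible; $2,214 goes to coinsurance; traveler's 30% is $664.20. Traveler owes $2,589.20 (running OOP $2,589.20). Plan pays $4,139 − $2,589.20 = $1,549.80.
Claim 2 — $13,448: deductible already satisfied, so traveler's share is 30% × $13,448 = $4,034.40. Adding that to $2,589.20 gives $6,623.60, past the $6,000 cap; traveler pays only $6,000 − $2,589.20 = $3,410.80. Plan pays $13,448 − $3,410.80 = $10,037.20.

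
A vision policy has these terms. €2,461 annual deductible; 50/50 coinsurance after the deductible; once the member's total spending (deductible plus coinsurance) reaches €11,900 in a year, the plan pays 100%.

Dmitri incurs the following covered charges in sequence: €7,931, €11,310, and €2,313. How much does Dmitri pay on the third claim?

€1,049

Claim 1 — €7,931: €2,461 to deductible, leaving €5,470; coinsurance €5,470 × 50% = €2,735. Member owes €5,196 (running OOP €5,196).
Claim 2 — €11,310: deductible met; 50% of €11,310 = €5,655. Member pays €5,655; OOP now €10,851.
Claim 3 — €2,313: 50% coinsurance on €2,313 = €1,156.50. Adding that to €10,851 gives €12,007.50, past the €11,900 cap; member pays only €11,900 − €10,851 = €1,049.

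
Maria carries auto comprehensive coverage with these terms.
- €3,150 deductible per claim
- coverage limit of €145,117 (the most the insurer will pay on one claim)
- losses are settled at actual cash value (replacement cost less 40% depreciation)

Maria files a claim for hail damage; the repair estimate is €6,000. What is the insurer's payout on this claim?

€450

Actual cash value after 40% depreciation: €6,000 × 60% = €3,600.
Subtract the deductible: €3,600 − €3,150 = €450.
€450 ≤ €145,117, so the limit doesn't bind; insurer pays €450.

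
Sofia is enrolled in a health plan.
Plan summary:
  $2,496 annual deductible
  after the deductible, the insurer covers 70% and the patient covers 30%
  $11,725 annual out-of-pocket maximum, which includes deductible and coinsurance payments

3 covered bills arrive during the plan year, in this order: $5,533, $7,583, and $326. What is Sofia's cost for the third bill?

$97.80

#1 ($5,533): deductible takes $2,496, $3,037 remains; 30% of $3,037 = $911.10. Patient pays $3,407.10; OOP now $3,407.10.
#2 ($7,583): 30% coinsurance on $7,583 = $2,274.90. Patient pays $2,274.90; OOP now $5,682.
#3 ($326): 30% coinsurance on $326 = $97.80. Patient owes $97.80 (running OOP $5,779.80).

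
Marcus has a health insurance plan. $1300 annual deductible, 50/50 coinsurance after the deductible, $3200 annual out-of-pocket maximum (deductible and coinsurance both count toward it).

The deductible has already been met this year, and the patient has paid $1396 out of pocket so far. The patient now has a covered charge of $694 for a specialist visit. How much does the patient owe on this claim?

The deductible is already satisfied, so the full bill goes to coinsurance.
Coinsurance: $694 × 50% = $347.
Total out-of-pocket so far would be $1396 + $347 = $1743, below the $3200 cap — no reduction.

$347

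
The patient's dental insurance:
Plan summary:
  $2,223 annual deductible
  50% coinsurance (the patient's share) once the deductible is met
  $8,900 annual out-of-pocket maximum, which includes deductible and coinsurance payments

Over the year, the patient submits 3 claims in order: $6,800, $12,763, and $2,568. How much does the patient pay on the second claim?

$4,388.50

Claim 1 — $6,800: $2,223 to deductible, leaving $4,577; coinsurance $4,577 × 50% = $2,288.50. Patient pays $4,511.50; OOP now $4,511.50.
Claim 2 — $12,763: deductible met; 50% of $12,763 = $6,381.50. That would push OOP to $10,893, over the $8,900 cap, so patient pays $8,900 − $4,511.50 = $4,388.50.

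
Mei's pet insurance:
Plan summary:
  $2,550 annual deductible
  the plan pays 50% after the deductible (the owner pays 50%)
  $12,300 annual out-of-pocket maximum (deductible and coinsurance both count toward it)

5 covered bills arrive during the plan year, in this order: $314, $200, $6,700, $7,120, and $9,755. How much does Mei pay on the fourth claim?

Claim 1 — $314: entire amount goes to the deductible. Owner owes $314 (running OOP $314).
Claim 2 — $200: fully absorbed by the deductible. Owner pays $200; OOP now $514.
Claim 3 — $6,700: $2,036 to deductible, leaving $4,664; coinsurance $4,664 × 50% = $2,332. Owner owes $4,368 (running OOP $4,882).
Claim 4 — $7,120: deductible met; 50% of $7,120 = $3,560. Owner owes $3,560 (running OOP $8,442).

$3,560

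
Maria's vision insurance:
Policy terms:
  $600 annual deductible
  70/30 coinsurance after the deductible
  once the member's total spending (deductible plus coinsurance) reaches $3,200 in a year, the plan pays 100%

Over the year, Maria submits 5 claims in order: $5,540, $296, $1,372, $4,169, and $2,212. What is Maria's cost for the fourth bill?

$617.60

Claim 1 — $5,540: deductible takes $600, $4,940 remains; coinsurance $4,940 × 30% = $1,482. Member owes $2,082 (running OOP $2,082).
Claim 2 — $296: deductible already satisfied, so member's share is 30% × $296 = $88.80. Member pays $88.80; OOP now $2,170.80.
Claim 3 — $1,372: deductible met; 30% of $1,372 = $411.60. Cost to member: $411.60. OOP to date $2,582.40.
Claim 4 — $4,169: deductible met; 30% of $4,169 = $1,250.70. OOP would hit $3,833.10 > $3,200, so the cap limits the member to $3,200 − $2,582.40 = $617.60.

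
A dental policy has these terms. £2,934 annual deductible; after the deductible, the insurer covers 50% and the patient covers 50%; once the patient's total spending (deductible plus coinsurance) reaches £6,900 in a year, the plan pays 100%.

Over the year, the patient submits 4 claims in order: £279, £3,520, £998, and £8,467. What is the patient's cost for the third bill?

Claim 1 — £279: entire amount goes to the deductible. Patient pays £279; OOP now £279.
Claim 2 — £3,520: deductible takes £2,655, £865 remains; 50% of £865 = £432.50. Patient owes £3,087.50 (running OOP £3,366.50).
Claim 3 — £998: deductible met; 50% of £998 = £499. Cost to patient: £499. OOP to date £3,865.50.

£499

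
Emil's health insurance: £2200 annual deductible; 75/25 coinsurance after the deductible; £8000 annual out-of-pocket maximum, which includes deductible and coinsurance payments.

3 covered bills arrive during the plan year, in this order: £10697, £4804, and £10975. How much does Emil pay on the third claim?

#1 (£10697): £2200 finishes the deductible; £8497 goes to coinsurance; patient's 25% is £2124.25. Patient owes £4324.25 (running OOP £4324.25).
#2 (£4804): 25% coinsurance on £4804 = £1201. Patient owes £1201 (running OOP £5525.25).
#3 (£10975): deductible met; 25% of £10975 = £2743.75. OOP would hit £8269 > £8000, so the cap limits the patient to £8000 − £5525.25 = £2474.75.

£2474.75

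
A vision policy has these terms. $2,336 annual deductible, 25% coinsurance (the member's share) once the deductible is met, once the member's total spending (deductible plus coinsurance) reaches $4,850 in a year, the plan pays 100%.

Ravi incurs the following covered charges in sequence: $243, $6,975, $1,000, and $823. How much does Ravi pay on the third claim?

$250

Claim 1 — $243: fully absorbed by the deductible. Member pays $243; OOP now $243.
Claim 2 — $6,975: deductible takes $2,093, $4,882 remains; coinsurance $4,882 × 25% = $1,220.50. Member owes $3,313.50 (running OOP $3,556.50).
Claim 3 — $1,000: 25% coinsurance on $1,000 = $250. Cost to member: $250. OOP to date $3,806.50.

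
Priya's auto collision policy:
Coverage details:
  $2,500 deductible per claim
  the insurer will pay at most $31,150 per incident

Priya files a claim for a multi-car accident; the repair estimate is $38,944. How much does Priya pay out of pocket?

$7,794

After the deductible, $38,944 − $2,500 = $36,444 remains.
Since $36,444 > $31,150, the payout is capped at $31,150.
The driver bears the rest of the original loss: $38,944 − $31,150 = $7,794.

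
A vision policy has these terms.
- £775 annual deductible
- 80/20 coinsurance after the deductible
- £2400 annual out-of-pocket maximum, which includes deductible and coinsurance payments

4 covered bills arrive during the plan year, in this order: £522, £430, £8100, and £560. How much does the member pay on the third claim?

Claim 1 — £522: fully absorbed by the deductible. Member pays £522; OOP now £522.
Claim 2 — £430: £253 finishes the deductible; £177 goes to coinsurance; 20% of £177 = £35.40. Cost to member: £288.40. OOP to date £810.40.
Claim 3 — £8100: deductible already satisfied, so member's share is 20% × £8100 = £1620. OOP would hit £2430.40 > £2400, so the cap limits the member to £2400 − £810.40 = £1589.60.

£1589.60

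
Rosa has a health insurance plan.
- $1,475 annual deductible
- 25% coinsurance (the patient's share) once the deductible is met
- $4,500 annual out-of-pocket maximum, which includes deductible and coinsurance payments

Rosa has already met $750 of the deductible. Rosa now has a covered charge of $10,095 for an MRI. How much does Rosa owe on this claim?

Deductible still to meet: $1,475 − $750 = $725.
The remaining $9,370 (= $10,095 − $725) moves to coinsurance.
Patient's 25% share of $9,370 is $2,342.50.
So the patient owes $725 + $2,342.50 = $3,067.50 before any cap.
Cumulative spending $750 + $3,067.50 = $3,817.50 stays under the $4,500 maximum.

$3,067.50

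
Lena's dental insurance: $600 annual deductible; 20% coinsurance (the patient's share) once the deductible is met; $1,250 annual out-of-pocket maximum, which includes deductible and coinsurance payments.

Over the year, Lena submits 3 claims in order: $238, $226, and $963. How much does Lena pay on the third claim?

Claim 1 ($238): fully absorbed by the deductible. Patient owes $238 (running OOP $238).
Claim 2 ($226): all of it applies to the deductible. Cost to patient: $226. OOP to date $464.
Claim 3 ($963): deductible takes $136, $827 remains; patient's 20% is $165.40. Cost to patient: $301.40. OOP to date $765.40.

$301.40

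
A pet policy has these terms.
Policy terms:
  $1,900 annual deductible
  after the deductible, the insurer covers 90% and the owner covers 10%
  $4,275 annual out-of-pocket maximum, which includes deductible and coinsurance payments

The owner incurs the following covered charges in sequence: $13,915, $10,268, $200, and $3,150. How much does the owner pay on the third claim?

Bill 1, $13,915: $1,900 finishes the deductible; $12,015 goes to coinsurance; 10% of $12,015 = $1,201.50. Cost to owner: $3,101.50. OOP to date $3,101.50.
Bill 2, $10,268: 10% coinsurance on $10,268 = $1,026.80. Owner owes $1,026.80 (running OOP $4,128.30).
Bill 3, $200: deductible met; 10% of $200 = $20. Owner owes $20 (running OOP $4,148.30).

$20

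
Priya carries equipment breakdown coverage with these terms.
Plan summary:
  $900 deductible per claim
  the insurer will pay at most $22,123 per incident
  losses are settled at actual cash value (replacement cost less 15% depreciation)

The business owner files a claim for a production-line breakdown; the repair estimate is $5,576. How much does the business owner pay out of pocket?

At 15% depreciation, ACV = $5,576 − $836.40 = $4,739.60.
Less the $900 deductible: $4,739.60 − $900 = $3,839.60.
$3,839.60 is within the $22,123 limit, so the insurer pays $3,839.60.
Business owner's share is the uncovered remainder: $5,576 − $3,839.60 = $1,736.40.

$1,736.40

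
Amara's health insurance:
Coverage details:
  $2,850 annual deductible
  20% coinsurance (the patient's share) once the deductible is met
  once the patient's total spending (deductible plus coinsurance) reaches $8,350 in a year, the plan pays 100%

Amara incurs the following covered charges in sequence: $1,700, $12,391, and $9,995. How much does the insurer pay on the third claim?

#1 ($1,700): entire amount goes to the deductible. Patient pays $1,700; OOP now $1,700. Insurer: $1,700 − $1,700 = $0.
#2 ($12,391): deductible takes $1,150, $11,241 remains; 20% of $11,241 = $2,248.20. Patient owes $3,398.20 (running OOP $5,098.20). Insurer: $12,391 − $3,398.20 = $8,992.80.
#3 ($9,995): deductible met; 20% of $9,995 = $1,999. Patient owes $1,999 (running OOP $7,097.20). Insurer: $9,995 − $1,999 = $7,996.

$7,996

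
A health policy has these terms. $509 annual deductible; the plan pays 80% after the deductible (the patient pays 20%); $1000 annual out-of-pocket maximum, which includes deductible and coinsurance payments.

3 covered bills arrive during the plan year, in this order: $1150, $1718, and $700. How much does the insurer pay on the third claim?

Bill 1, $1150: deductible takes $509, $641 remains; patient's 20% is $128.20. Cost to patient: $637.20. OOP to date $637.20. Insurer: $1150 − $637.20 = $512.80.
Bill 2, $1718: deductible already satisfied, so patient's share is 20% × $1718 = $343.60. Patient pays $343.60; OOP now $980.80. Plan pays $1718 − $343.60 = $1374.40.
Bill 3, $700: deductible already satisfied, so patient's share is 20% × $700 = $140. Adding that to $980.80 gives $1120.80, past the $1000 cap; patient pays only $1000 − $980.80 = $19.20. Insurer: $700 − $19.20 = $680.80.

$680.80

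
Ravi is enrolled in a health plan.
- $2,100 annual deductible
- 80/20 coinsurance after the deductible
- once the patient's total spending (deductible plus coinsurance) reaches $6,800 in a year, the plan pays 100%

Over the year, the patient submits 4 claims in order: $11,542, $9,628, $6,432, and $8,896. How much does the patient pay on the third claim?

$886

Bill 1, $11,542: deductible takes $2,100, $9,442 remains; 20% of $9,442 = $1,888.40. Cost to patient: $3,988.40. OOP to date $3,988.40.
Bill 2, $9,628: deductible met; 20% of $9,628 = $1,925.60. Patient pays $1,925.60; OOP now $5,914.
Bill 3, $6,432: 20% coinsurance on $6,432 = $1,286.40. That would push OOP to $7,200.40, over the $6,800 cap, so patient pays $6,800 − $5,914 = $886.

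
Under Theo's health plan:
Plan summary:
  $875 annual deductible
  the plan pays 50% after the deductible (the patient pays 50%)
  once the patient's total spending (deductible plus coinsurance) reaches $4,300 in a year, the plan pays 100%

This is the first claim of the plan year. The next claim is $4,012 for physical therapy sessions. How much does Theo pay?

Nothing has been paid toward the $875 deductible, so the first $875 of this charge is applied there.
After the $875 deductible portion, $4,012 − $875 = $3,137 is subject to coinsurance.
50% of $3,137 = $1,568.50 falls to the patient.
Patient responsibility before any cap: $875 + $1,568.50 = $2,443.50.
Year-to-date out-of-pocket becomes $0 + $2,443.50 = $2,443.50, still under the $4,300 maximum, so no cap applies.

$2,443.50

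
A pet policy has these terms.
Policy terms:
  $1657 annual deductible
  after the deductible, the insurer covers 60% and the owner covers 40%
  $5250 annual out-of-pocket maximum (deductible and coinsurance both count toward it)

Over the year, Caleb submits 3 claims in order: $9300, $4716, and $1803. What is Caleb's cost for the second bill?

$535.80

Claim 1 — $9300: deductible takes $1657, $7643 remains; 40% of $7643 = $3057.20. Cost to owner: $4714.20. OOP to date $4714.20.
Claim 2 — $4716: 40% coinsurance on $4716 = $1886.40. OOP would hit $6600.60 > $5250, so the cap limits the owner to $5250 − $4714.20 = $535.80.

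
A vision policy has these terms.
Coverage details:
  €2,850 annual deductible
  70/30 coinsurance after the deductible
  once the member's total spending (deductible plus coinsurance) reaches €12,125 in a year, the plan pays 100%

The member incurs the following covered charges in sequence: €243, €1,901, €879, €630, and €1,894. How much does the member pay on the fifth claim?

€568.20

#1 (€243): all of it applies to the deductible. Member pays €243; OOP now €243.
#2 (€1,901): fully absorbed by the deductible. Member pays €1,901; OOP now €2,144.
#3 (€879): €706 finishes the deductible; €173 goes to coinsurance; member's 30% is €51.90. Member pays €757.90; OOP now €2,901.90.
#4 (€630): 30% coinsurance on €630 = €189. Member pays €189; OOP now €3,090.90.
#5 (€1,894): deductible already satisfied, so member's share is 30% × €1,894 = €568.20. Member owes €568.20 (running OOP €3,659.10).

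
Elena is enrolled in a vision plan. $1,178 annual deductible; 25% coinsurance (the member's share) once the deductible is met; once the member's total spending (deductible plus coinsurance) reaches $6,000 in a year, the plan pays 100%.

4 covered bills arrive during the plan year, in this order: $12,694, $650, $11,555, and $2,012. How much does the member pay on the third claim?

$1,780.50

Claim 1 — $12,694: deductible takes $1,178, $11,516 remains; 25% of $11,516 = $2,879. Member owes $4,057 (running OOP $4,057).
Claim 2 — $650: deductible met; 25% of $650 = $162.50. Cost to member: $162.50. OOP to date $4,219.50.
Claim 3 — $11,555: 25% coinsurance on $11,555 = $2,888.75. OOP would hit $7,108.25 > $6,000, so the cap limits the member to $6,000 − $4,219.50 = $1,780.50.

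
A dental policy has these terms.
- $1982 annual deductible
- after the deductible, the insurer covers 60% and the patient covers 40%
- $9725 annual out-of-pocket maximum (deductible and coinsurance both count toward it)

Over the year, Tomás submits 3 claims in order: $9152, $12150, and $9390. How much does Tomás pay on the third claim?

Bill 1, $9152: $1982 finishes the deductible; $7170 goes to coinsurance; 40% of $7170 = $2868. Cost to patient: $4850. OOP to date $4850.
Bill 2, $12150: 40% coinsurance on $12150 = $4860. Cost to patient: $4860. OOP to date $9710.
Bill 3, $9390: 40% coinsurance on $9390 = $3756. That would push OOP to $13466, over the $9725 cap, so patient pays $9725 − $9710 = $15.

$15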